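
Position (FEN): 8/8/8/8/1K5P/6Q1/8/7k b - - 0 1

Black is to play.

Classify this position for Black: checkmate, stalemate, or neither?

stalemate

Black to move; black king on h1.
In check: no.
King squares — g1: attacked by Qg3; g2: attacked by Qg3; h2: attacked by Qg3.
Legal moves for Black: none.
Not in check and no legal moves → stalemate.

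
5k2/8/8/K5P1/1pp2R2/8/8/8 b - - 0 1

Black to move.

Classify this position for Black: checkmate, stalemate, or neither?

neither

Black to move; black king on f8.
In check: yes, from the white rook on f4.
King squares — e7: available; f7: attacked by Rf4; g7: available; e8: available; g8: available.
Legal moves for Black: Kg8, Ke8, Kg7, Ke7.
Black is in check but has 4 legal moves → neither.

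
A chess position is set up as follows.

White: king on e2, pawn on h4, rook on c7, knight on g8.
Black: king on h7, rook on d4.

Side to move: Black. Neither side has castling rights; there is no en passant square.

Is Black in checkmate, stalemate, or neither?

Black to move; black king on h7.
In check: yes, from the white rook on c7.
Legal moves for Black: Kh8, Kxg8, Kg6, Rd7.
Black is in check but has 4 legal moves → neither.

neither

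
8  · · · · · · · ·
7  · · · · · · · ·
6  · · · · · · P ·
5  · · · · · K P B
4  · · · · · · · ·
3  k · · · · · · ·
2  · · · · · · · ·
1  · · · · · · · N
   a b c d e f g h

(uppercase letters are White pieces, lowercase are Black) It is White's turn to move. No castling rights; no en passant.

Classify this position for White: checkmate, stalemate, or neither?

neither

White to move; white king on f5.
In check: no.
Legal moves for White: Bg4, Bf3, Be2, Bd1, Kf6, Ke6, Ke5, Kg4, Kf4, Ke4, Ng3, Nf2, g7.
White has 13 legal moves and is not in check → neither.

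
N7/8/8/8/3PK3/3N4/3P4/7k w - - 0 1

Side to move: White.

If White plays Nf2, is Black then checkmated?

no

After Nf2: black king on h1; in check: yes, from the white knight on f2.
Black has 3 legal replies: Kh2, Kg2, Kg1.
In check but a legal move exists → not checkmate.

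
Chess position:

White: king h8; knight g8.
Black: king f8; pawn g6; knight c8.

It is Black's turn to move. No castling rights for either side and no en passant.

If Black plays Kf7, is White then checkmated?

no

After Kf7: white king on h8; in check: no.
White is not in check, so this cannot be checkmate.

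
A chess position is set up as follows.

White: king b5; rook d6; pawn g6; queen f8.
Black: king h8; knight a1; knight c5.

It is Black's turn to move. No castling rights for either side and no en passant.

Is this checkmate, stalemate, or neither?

checkmate

Black to move; black king on h8.
In check: yes, from the white queen on f8.
King squares — g7: attacked by Qf8; h7: attacked by Pg6; g8: attacked by Qf8.
Legal moves for Black: none.
In check with no legal moves → checkmate.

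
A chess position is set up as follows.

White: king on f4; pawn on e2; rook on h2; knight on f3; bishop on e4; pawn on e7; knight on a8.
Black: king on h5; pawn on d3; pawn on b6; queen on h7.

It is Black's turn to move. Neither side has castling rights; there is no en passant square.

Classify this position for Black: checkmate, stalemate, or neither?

checkmate

Black to move; black king on h5.
In check: yes, from the white rook on h2.
King squares — g4: attacked by Kf4; h4: attacked by Rh2; g5: attacked by Nf3; g6: attacked by Be4; h6: attacked by Rh2.
Legal moves for Black: none.
In check with no legal moves → checkmate.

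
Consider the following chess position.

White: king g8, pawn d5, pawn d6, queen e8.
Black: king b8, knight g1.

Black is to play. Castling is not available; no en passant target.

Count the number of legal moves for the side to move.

Black to move; king on b8.
In check: yes, from the white queen on e8.
Legal moves: Kb7, Ka7.
Count: 2.

2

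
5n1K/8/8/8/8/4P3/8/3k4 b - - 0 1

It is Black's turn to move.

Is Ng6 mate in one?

no

After Ng6: white king on h8; in check: yes, from the black knight on g6.
White has 3 legal replies: Kg8, Kh7, Kg7.
In check but a legal move exists → not checkmate.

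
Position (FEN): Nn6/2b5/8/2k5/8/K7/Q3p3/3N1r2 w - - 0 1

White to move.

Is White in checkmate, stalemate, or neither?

White to move; white king on a3.
In check: no.
Legal moves for White include: Nxc7, Nb6, Ka4, Kb3, Kb2, Qg8, Qf7, Qe6, Qd5+, Qc4+, Qb3, Qxe2, Qd2, Qc2+, Qb2, Qb1, Qa1, Ne3, ... (list truncated; more exist).
White has legal moves and is not in check → neither.

neither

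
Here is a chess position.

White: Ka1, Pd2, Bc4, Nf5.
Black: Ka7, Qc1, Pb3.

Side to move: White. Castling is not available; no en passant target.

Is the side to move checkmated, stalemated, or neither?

White to move; white king on a1.
In check: yes, from the black queen on c1.
King squares — b1: attacked by Qc1; a2: attacked by Pb3; b2: attacked by Qc1.
Legal moves for White: none.
In check with no legal moves → checkmate.

checkmate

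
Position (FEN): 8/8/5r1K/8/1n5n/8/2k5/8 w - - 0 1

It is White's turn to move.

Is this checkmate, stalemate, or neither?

White to move; white king on h6.
In check: yes, from the black rook on f6.
King squares — g5: available; h5: available; g6: attacked by Nh4; g7: available; h7: available.
Legal moves for White: Kh7, Kg7, Kh5, Kg5.
White is in check but has 4 legal moves → neither.

neither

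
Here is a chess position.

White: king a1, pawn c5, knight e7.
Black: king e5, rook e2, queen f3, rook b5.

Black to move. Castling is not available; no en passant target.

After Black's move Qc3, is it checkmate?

yes

After Qc3: white king on a1; in check: yes, from the black queen on c3.
King squares — b1: attacked by Rb5; a2: attacked by Re2; b2: attacked by Re2.
White has no legal moves → checkmate.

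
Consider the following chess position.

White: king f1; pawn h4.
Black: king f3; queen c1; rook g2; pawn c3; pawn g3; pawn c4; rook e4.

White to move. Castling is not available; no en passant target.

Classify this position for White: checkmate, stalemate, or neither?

White to move; white king on f1.
In check: yes, from the black queen on c1.
King squares — e1: attacked by Qc1; g1: attacked by Qc1; e2: attacked by Rg2; f2: attacked by Rg2; g2: attacked by Kf3.
Legal moves for White: none.
In check with no legal moves → checkmate.

checkmate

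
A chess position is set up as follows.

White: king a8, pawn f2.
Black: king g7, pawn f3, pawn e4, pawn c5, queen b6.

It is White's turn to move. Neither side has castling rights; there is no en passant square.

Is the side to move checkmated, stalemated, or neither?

stalemate

White to move; white king on a8.
In check: no.
King squares — a7: attacked by Qb6; b7: attacked by Qb6; b8: attacked by Qb6.
Legal moves for White: none.
Not in check and no legal moves → stalemate.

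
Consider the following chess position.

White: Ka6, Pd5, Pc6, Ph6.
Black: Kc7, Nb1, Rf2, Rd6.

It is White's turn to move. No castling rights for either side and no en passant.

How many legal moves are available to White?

White to move; king on a6.
In check: no.
Legal moves: Ka7, Kb5, Ka5, h7.
Count: 4.

4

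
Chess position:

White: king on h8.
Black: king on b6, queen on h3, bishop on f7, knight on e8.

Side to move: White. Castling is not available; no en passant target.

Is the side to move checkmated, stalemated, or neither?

checkmate

White to move; white king on h8.
In check: yes, from the black queen on h3.
King squares — g7: attacked by Ne8; h7: attacked by Qh3; g8: attacked by Bf7.
Legal moves for White: none.
In check with no legal moves → checkmate.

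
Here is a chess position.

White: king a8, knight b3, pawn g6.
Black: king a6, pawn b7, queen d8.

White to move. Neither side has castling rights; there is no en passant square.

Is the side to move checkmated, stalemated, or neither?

White to move; white king on a8.
In check: yes, from the black queen on d8.
King squares — a7: attacked by Ka6; b7: attacked by Ka6; b8: attacked by Qd8.
Legal moves for White: none.
In check with no legal moves → checkmate.

checkmate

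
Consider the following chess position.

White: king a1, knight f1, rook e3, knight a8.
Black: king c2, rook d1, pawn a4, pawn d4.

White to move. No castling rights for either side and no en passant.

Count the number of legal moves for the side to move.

1

White to move; king on a1.
In check: yes, from the black rook on d1.
Legal moves: Ka2.
Count: 1.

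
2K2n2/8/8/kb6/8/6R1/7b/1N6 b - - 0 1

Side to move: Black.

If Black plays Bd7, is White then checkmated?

After Bd7: white king on c8; in check: yes, from the black bishop on d7.
White has 4 legal replies: Kd8, Kb8, Kc7, Kb7.
In check but a legal move exists → not checkmate.

no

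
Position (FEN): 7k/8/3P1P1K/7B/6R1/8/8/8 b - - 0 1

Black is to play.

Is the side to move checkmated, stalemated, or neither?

Black to move; black king on h8.
In check: no.
King squares — g7: attacked by Rg4; h7: attacked by Kh6; g8: attacked by Rg4.
Legal moves for Black: none.
Not in check and no legal moves → stalemate.

stalemate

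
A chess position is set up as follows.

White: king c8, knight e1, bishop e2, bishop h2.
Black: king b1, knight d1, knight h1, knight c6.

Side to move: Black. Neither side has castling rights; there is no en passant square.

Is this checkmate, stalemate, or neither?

Black to move; black king on b1.
In check: no.
Legal moves for Black: Nd8, Nb8, Ne7+, Na7+, Ne5, Na5, Nd4, Nb4, Ng3, Nhf2, Ne3, Nc3, Ndf2, Nb2, Kb2, Ka2, Kc1, Ka1.
Black has 18 legal moves and is not in check → neither.

neither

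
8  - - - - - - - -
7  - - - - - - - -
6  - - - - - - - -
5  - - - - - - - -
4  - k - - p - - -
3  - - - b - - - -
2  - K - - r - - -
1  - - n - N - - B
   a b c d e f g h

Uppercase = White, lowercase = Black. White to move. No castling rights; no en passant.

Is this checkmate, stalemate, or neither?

neither

White to move; white king on b2.
In check: yes, from the black rook on e2.
King squares — a1: available; b1: attacked by Bd3; c1: available; a2: attacked by Nc1; c2: attacked by Re2; a3: attacked by Kb4; b3: attacked by Nc1; c3: attacked by Kb4.
Legal moves for White: Kxc1, Ka1, Nc2+.
White is in check but has 3 legal moves → neither.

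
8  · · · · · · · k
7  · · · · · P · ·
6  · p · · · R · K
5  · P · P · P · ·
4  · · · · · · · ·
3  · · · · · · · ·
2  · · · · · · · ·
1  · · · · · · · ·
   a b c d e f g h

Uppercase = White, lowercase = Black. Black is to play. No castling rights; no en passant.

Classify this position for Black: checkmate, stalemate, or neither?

stalemate

Black to move; black king on h8.
In check: no.
King squares — g7: attacked by Kh6; h7: attacked by Kh6; g8: attacked by Pf7.
Legal moves for Black: none.
Not in check and no legal moves → stalemate.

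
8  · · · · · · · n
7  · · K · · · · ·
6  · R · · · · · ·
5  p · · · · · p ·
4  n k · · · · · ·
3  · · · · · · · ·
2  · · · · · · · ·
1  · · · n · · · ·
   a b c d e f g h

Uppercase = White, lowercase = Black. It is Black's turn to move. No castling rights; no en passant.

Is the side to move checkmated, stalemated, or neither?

neither

Black to move; black king on b4.
In check: yes, from the white rook on b6.
King squares — a3: available; b3: attacked by Rb6; c3: available; a4: own knight; c4: available; a5: own pawn; b5: attacked by Rb6; c5: available.
Legal moves for Black: Kc5, Kc4, Kc3, Ka3, Nxb6.
Black is in check but has 5 legal moves → neither.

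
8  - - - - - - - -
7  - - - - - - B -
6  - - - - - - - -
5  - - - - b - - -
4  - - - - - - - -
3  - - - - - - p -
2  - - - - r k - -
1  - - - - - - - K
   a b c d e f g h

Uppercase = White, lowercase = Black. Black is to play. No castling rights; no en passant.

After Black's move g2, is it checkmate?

After g2: white king on h1; in check: yes, from the black pawn on g2.
King squares — g1: attacked by Kf2; g2: attacked by Kf2; h2: attacked by Be5.
White has no legal moves → checkmate.

yes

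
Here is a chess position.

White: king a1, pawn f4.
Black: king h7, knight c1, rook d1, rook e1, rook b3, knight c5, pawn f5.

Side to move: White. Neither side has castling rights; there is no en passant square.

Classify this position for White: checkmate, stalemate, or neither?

stalemate

White to move; white king on a1.
In check: no.
King squares — b1: attacked by Rb3; a2: attacked by Nc1; b2: attacked by Rb3.
Legal moves for White: none.
Not in check and no legal moves → stalemate.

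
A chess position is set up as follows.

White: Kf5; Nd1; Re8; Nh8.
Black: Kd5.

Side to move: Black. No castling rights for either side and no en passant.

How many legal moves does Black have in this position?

5

Black to move; king on d5.
In check: no.
Legal moves: Kd6, Kc6, Kc5, Kd4, Kc4.
Count: 5.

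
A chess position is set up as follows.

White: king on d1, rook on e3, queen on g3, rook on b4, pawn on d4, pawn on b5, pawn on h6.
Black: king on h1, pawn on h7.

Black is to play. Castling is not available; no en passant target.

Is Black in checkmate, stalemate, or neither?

Black to move; black king on h1.
In check: no.
King squares — g1: attacked by Qg3; g2: attacked by Qg3; h2: attacked by Qg3.
Legal moves for Black: none.
Not in check and no legal moves → stalemate.

stalemate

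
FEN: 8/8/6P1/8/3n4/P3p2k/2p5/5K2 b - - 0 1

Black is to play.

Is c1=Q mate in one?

After c1=Q: white king on f1; in check: yes, from the black queen on c1.
King squares — e1: attacked by Qc1; g1: attacked by Qc1; e2: attacked by Nd4; f2: attacked by Pe3; g2: attacked by Kh3.
White has no legal moves → checkmate.

yes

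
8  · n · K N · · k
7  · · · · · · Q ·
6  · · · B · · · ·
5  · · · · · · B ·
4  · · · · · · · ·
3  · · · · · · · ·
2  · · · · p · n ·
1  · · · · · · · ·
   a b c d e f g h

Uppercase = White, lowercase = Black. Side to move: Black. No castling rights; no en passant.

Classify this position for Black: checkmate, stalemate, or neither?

checkmate

Black to move; black king on h8.
In check: yes, from the white queen on g7.
King squares — g7: attacked by Ne8; h7: attacked by Qg7; g8: attacked by Qg7.
Legal moves for Black: none.
In check with no legal moves → checkmate.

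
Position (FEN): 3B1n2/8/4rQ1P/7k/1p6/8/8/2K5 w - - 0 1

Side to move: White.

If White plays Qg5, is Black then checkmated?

After Qg5: black king on h5; in check: yes, from the white queen on g5.
King squares — g4: attacked by Qg5; h4: attacked by Qg5; g5: attacked by Bd8; g6: attacked by Qg5; h6: attacked by Qg5.
Black has no legal moves → checkmate.

yes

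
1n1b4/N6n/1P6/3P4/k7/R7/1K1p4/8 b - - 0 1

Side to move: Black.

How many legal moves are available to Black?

Black to move; king on a4.
In check: yes, from the white rook on a3.
Legal moves: Kb4.
Count: 1.

1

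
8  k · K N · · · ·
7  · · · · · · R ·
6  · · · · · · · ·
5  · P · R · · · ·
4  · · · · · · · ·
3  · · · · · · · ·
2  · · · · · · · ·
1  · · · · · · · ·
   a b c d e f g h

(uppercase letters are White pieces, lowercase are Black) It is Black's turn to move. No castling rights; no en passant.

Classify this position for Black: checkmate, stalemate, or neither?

stalemate

Black to move; black king on a8.
In check: no.
King squares — a7: attacked by Rg7; b7: attacked by Rg7; b8: attacked by Kc8.
Legal moves for Black: none.
Not in check and no legal moves → stalemate.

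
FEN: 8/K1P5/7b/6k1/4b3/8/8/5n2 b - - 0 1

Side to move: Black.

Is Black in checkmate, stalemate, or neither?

Black to move; black king on g5.
In check: no.
Legal moves for Black include: Bf8, Bg7, Kg6, Kf6, Kh5, Kf5, Kh4, Kg4, Kf4, Ba8, Bh7, Bb7, Bg6, Bc6, Bf5, Bd5, Bf3, Bd3, ... (list truncated; more exist).
Black has legal moves and is not in check → neither.

neither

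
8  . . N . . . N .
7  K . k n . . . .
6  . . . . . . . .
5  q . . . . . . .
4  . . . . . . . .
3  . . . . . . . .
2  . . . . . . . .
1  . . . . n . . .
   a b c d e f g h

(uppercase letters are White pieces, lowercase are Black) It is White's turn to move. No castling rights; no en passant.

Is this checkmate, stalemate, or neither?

White to move; white king on a7.
In check: yes, from the black queen on a5.
King squares — a6: attacked by Qa5; b6: attacked by Qa5; b7: attacked by Kc7; a8: attacked by Qa5; b8: attacked by Kc7.
Legal moves for White: none.
In check with no legal moves → checkmate.

checkmate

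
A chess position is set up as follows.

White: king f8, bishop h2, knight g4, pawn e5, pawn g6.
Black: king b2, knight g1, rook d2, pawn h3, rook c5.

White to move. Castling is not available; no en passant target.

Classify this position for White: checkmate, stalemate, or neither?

White to move; white king on f8.
In check: no.
Legal moves for White: Kg8, Ke8, Kg7, Kf7, Ke7, Nh6, Nf6, Ne3, Nf2, Bf4, Bg3, Bxg1, g7, e6.
White has 14 legal moves and is not in check → neither.

neither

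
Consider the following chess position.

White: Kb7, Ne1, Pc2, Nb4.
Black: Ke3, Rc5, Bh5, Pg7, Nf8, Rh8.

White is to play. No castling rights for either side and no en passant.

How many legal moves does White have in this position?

15

White to move; king on b7.
In check: no.
Legal moves: Kb8, Ka8, Ka7, Kb6, Ka6, Nc6, Na6, Nd5+, Nbd3, Na2, Nf3, Ned3, Ng2+, c3, c4.
Count: 15.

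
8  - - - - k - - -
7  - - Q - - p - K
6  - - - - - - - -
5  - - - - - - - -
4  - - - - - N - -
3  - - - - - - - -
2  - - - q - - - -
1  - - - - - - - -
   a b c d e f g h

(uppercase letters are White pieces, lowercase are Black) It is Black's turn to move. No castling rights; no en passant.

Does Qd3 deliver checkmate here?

After Qd3: white king on h7; in check: yes, from the black queen on d3.
White has 6 legal replies: Kh8, Kg8, Kg7, Kh6, Ng6, Nxd3.
In check but a legal move exists → not checkmate.

no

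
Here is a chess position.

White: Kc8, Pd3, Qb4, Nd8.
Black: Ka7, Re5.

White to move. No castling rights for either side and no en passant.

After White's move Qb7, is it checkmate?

yes

After Qb7: black king on a7; in check: yes, from the white queen on b7.
King squares — a6: attacked by Qb7; b6: attacked by Qb7; b7: attacked by Kc8; a8: attacked by Qb7; b8: attacked by Qb7.
Black has no legal moves → checkmate.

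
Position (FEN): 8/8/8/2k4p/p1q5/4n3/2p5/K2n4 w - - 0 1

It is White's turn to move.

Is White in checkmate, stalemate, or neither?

stalemate

White to move; white king on a1.
In check: no.
King squares — b1: attacked by Pc2; a2: attacked by Qc4; b2: attacked by Nd1.
Legal moves for White: none.
Not in check and no legal moves → stalemate.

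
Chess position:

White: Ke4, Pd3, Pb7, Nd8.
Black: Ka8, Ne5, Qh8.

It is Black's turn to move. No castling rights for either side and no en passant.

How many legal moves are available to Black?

Black to move; king on a8.
In check: yes, from the white pawn on b7.
Legal moves: Kb8, Ka7.
Count: 2.

2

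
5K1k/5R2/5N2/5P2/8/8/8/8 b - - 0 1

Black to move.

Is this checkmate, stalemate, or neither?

stalemate

Black to move; black king on h8.
In check: no.
King squares — g7: attacked by Rf7; h7: attacked by Nf6; g8: attacked by Nf6.
Legal moves for Black: none.
Not in check and no legal moves → stalemate.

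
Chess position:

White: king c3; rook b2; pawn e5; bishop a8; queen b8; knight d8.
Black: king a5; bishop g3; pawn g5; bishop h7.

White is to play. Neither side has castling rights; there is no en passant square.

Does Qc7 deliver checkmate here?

After Qc7: black king on a5; in check: yes, from the white queen on c7.
Black has 2 legal replies: Ka6, Ka4.
In check but a legal move exists → not checkmate.

no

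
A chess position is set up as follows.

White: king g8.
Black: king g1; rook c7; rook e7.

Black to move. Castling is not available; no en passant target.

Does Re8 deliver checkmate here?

yes

After Re8: white king on g8; in check: yes, from the black rook on e8.
King squares — f7: attacked by Rc7; g7: attacked by Rc7; h7: attacked by Rc7; f8: attacked by Re8; h8: attacked by Re8.
White has no legal moves → checkmate.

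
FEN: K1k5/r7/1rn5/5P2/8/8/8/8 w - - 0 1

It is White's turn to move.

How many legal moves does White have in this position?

White to move; king on a8.
In check: yes, from the black rook on a7.
Legal moves: none.
Count: 0.

0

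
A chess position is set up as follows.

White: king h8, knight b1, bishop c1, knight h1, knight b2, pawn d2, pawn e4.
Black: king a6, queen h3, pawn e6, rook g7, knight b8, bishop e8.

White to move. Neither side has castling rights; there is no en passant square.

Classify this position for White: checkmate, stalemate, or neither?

neither

White to move; white king on h8.
In check: yes, from the black queen on h3.
Legal moves for White: Kxg7.
White is in check but has 1 legal move → neither.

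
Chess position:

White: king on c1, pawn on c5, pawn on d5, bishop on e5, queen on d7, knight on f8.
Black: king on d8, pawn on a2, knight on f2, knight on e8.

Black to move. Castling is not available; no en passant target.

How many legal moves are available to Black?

0

Black to move; king on d8.
In check: yes, from the white queen on d7.
Legal moves: none.
Count: 0.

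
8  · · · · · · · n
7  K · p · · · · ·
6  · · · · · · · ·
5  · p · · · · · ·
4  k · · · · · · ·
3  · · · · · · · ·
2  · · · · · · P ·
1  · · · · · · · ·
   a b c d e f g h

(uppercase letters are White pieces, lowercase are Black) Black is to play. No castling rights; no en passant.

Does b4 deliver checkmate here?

After b4: white king on a7; in check: no.
White is not in check, so this cannot be checkmate.

no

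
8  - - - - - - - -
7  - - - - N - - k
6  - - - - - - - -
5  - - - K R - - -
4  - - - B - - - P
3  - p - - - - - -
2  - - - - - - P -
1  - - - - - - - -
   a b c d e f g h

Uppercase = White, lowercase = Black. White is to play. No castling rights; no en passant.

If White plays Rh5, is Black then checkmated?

yes

After Rh5: black king on h7; in check: yes, from the white rook on h5.
King squares — g6: attacked by Ne7; h6: attacked by Rh5; g7: attacked by Bd4; g8: attacked by Ne7; h8: attacked by Bd4.
Black has no legal moves → checkmate.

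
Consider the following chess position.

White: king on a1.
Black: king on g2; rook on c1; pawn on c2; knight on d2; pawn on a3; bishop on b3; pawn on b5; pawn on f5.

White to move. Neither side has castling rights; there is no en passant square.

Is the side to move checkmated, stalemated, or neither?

checkmate

White to move; white king on a1.
In check: yes, from the black rook on c1.
King squares — b1: attacked by Rc1; a2: attacked by Bb3; b2: attacked by Pa3.
Legal moves for White: none.
In check with no legal moves → checkmate.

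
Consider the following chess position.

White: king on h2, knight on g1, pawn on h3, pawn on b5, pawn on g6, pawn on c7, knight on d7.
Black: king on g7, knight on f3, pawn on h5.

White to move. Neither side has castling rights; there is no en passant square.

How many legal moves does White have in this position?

4

White to move; king on h2.
In check: yes, from the black knight on f3.
Legal moves: Kg3, Kg2, Kh1, Nxf3.
Count: 4.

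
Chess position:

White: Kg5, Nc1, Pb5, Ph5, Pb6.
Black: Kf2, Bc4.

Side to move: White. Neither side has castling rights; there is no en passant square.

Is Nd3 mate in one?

After Nd3: black king on f2; in check: yes, from the white knight on d3.
Black has 8 legal replies: Kg3, Kf3, Ke3, Kg2, Ke2, Kg1, Kf1, Bxd3.
In check but a legal move exists → not checkmate.

no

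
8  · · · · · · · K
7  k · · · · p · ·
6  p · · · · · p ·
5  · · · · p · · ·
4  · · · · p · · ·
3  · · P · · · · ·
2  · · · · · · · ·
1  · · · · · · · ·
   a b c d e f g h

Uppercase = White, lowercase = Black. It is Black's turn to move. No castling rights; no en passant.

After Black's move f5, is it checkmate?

After f5: white king on h8; in check: no.
White is not in check, so this cannot be checkmate.

no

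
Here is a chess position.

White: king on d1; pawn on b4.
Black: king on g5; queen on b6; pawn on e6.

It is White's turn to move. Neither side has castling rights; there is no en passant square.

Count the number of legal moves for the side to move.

6

White to move; king on d1.
In check: no.
Legal moves: Ke2, Kd2, Kc2, Ke1, Kc1, b5.
Count: 6.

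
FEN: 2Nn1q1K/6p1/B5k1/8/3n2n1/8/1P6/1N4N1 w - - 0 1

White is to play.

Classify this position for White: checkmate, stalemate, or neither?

checkmate

White to move; white king on h8.
In check: yes, from the black queen on f8.
King squares — g7: attacked by Kg6; h7: attacked by Kg6; g8: attacked by Qf8.
Legal moves for White: none.
In check with no legal moves → checkmate.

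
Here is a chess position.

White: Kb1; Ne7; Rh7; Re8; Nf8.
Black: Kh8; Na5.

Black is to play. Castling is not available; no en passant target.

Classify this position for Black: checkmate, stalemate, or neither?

Black to move; black king on h8.
In check: yes, from the white rook on h7.
King squares — g7: attacked by Rh7; h7: attacked by Nf8; g8: attacked by Ne7.
Legal moves for Black: none.
In check with no legal moves → checkmate.

checkmate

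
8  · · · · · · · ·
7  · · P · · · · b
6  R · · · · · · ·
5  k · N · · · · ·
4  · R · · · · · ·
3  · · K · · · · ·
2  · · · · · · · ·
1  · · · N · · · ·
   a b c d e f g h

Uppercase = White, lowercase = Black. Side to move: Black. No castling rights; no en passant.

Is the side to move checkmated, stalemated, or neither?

Black to move; black king on a5.
In check: yes, from the white rook on a6.
King squares — a4: attacked by Rb4; b4: attacked by Kc3; b5: attacked by Rb4; a6: attacked by Nc5; b6: attacked by Rb4.
Legal moves for Black: none.
In check with no legal moves → checkmate.

checkmate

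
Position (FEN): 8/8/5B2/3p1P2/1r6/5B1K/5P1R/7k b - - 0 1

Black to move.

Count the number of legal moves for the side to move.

1

Black to move; king on h1.
In check: yes, from the white rook on h2 and the white bishop on f3.
Legal moves: Kg1.
Count: 1.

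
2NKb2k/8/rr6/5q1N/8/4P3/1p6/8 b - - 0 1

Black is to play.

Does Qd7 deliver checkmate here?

After Qd7: white king on d8; in check: yes, from the black queen on d7.
King squares — c7: attacked by Qd7; d7: attacked by Be8; e7: attacked by Qd7; c8: own knight; e8: attacked by Qd7.
White has no legal moves → checkmate.

yes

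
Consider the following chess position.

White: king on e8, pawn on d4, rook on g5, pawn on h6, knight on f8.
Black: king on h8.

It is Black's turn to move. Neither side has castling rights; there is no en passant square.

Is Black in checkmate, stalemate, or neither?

Black to move; black king on h8.
In check: no.
King squares — g7: attacked by Rg5; h7: attacked by Nf8; g8: attacked by Rg5.
Legal moves for Black: none.
Not in check and no legal moves → stalemate.

stalemate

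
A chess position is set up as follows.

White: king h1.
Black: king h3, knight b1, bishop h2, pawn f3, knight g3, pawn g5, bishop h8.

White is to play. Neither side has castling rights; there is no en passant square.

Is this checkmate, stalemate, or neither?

checkmate

White to move; white king on h1.
In check: yes, from the black knight on g3.
King squares — g1: attacked by Bh2; g2: attacked by Pf3; h2: attacked by Kh3.
Legal moves for White: none.
In check with no legal moves → checkmate.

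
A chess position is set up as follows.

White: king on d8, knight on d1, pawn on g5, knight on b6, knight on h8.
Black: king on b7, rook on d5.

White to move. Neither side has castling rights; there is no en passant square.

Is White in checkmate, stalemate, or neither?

neither

White to move; white king on d8.
In check: yes, from the black rook on d5.
Legal moves for White: Ke8, Ke7, Nd7, Nxd5.
White is in check but has 4 legal moves → neither.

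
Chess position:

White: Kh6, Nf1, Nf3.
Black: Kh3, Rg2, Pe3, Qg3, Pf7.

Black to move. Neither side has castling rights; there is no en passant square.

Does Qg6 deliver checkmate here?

After Qg6: white king on h6; in check: yes, from the black queen on g6.
King squares — g5: attacked by Rg2; h5: attacked by Qg6; g6: attacked by Rg2; g7: attacked by Qg6; h7: attacked by Qg6.
White has no legal moves → checkmate.

yes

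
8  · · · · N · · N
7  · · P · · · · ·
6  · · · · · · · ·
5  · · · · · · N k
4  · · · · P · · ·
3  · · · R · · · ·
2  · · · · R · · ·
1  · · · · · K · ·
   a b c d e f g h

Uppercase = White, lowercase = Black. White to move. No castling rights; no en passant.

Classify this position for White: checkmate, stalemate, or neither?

neither

White to move; white king on f1.
In check: no.
Legal moves for White include: Nhf7, Ng6, Ng7+, Nf6+, Nd6, Nh7, Ngf7, Ne6, Nh3, Nf3, Rd8, Rd7, Rd6, Rd5, Rd4, Rh3+, Rg3, Rf3, ... (list truncated; more exist).
White has legal moves and is not in check → neither.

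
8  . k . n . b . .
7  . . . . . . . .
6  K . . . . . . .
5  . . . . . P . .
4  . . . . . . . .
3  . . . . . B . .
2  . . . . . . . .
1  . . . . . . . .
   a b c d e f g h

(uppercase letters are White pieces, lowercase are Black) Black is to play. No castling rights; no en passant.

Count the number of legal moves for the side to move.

Black to move; king on b8.
In check: no.
Legal moves: Bg7, Be7, Bh6, Bd6, Bc5, Bb4, Ba3, Nf7, Nb7, Ne6, Nc6, Kc8, Kc7.
Count: 13.

13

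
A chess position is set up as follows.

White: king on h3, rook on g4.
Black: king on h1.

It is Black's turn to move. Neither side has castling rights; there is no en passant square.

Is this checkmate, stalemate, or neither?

Black to move; black king on h1.
In check: no.
King squares — g1: attacked by Rg4; g2: attacked by Kh3; h2: attacked by Kh3.
Legal moves for Black: none.
Not in check and no legal moves → stalemate.

stalemate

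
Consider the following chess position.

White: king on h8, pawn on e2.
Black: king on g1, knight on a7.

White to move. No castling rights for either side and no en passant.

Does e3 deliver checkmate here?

no

After e3: black king on g1; in check: no.
Black is not in check, so this cannot be checkmate.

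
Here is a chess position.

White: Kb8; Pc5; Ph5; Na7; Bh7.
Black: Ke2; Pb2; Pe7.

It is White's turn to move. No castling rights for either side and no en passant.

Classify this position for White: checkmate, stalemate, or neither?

neither

White to move; white king on b8.
In check: no.
Legal moves for White: Kc8, Ka8, Kc7, Kb7, Bg8, Bg6, Bf5, Be4, Bd3+, Bc2, Bb1, Nc8, Nc6, Nb5, h6, c6.
White has 16 legal moves and is not in check → neither.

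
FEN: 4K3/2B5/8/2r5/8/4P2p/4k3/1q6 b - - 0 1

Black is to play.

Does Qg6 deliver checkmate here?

After Qg6: white king on e8; in check: yes, from the black queen on g6.
White has 4 legal replies: Kf8, Kd8, Ke7, Kd7.
In check but a legal move exists → not checkmate.

no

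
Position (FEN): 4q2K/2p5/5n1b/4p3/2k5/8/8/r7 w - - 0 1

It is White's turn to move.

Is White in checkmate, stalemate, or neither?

White to move; white king on h8.
In check: yes, from the black queen on e8.
King squares — g7: attacked by Bh6; h7: attacked by Nf6; g8: attacked by Nf6.
Legal moves for White: none.
In check with no legal moves → checkmate.

checkmate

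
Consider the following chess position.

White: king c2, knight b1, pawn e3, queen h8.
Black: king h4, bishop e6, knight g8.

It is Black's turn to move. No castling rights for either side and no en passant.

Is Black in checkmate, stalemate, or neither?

neither

Black to move; black king on h4.
In check: yes, from the white queen on h8.
Legal moves for Black: Kg5, Kg4, Kg3, Nh6.
Black is in check but has 4 legal moves → neither.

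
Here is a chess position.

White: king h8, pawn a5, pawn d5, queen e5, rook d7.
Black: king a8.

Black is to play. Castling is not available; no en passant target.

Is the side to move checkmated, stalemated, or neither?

Black to move; black king on a8.
In check: no.
King squares — a7: attacked by Rd7; b7: attacked by Rd7; b8: attacked by Qe5.
Legal moves for Black: none.
Not in check and no legal moves → stalemate.

stalemate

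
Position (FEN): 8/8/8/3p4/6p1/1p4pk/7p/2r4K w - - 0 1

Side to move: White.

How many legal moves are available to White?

White to move; king on h1.
In check: yes, from the black rook on c1.
Legal moves: none.
Count: 0.

0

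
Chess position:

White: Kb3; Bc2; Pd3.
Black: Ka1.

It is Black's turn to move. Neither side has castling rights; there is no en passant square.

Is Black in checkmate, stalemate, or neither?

stalemate

Black to move; black king on a1.
In check: no.
King squares — b1: attacked by Bc2; a2: attacked by Kb3; b2: attacked by Kb3.
Legal moves for Black: none.
Not in check and no legal moves → stalemate.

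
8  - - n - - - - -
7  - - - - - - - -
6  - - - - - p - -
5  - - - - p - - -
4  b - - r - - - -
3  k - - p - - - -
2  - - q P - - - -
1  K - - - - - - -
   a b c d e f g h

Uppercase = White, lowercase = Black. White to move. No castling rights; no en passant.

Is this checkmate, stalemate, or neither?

stalemate

White to move; white king on a1.
In check: no.
King squares — b1: attacked by Qc2; a2: attacked by Qc2; b2: attacked by Qc2.
Legal moves for White: none.
Not in check and no legal moves → stalemate.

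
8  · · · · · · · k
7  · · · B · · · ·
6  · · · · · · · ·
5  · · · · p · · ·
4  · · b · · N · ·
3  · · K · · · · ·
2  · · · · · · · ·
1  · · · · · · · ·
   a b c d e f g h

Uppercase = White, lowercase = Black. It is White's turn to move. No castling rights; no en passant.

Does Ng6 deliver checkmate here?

After Ng6: black king on h8; in check: yes, from the white knight on g6.
Black has 3 legal replies: Kg8, Kh7, Kg7.
In check but a legal move exists → not checkmate.

no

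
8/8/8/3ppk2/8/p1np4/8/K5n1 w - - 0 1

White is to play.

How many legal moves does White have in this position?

White to move; king on a1.
In check: no.
Legal moves: none.
Count: 0.

0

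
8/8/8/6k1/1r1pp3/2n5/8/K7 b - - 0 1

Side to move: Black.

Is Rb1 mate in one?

After Rb1: white king on a1; in check: yes, from the black rook on b1.
King squares — b1: attacked by Nc3; a2: attacked by Nc3; b2: attacked by Rb1.
White has no legal moves → checkmate.

yes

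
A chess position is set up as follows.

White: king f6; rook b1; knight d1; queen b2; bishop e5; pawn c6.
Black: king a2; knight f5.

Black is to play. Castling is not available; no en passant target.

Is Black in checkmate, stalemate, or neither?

checkmate

Black to move; black king on a2.
In check: yes, from the white queen on b2.
King squares — a1: attacked by Rb1; b1: attacked by Qb2; b2: attacked by Rb1; a3: attacked by Qb2; b3: attacked by Qb2.
Legal moves for Black: none.
In check with no legal moves → checkmate.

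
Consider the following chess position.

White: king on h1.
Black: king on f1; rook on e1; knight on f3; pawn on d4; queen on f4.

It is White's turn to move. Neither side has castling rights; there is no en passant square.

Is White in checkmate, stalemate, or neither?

stalemate

White to move; white king on h1.
In check: no.
King squares — g1: attacked by Kf1; g2: attacked by Kf1; h2: attacked by Nf3.
Legal moves for White: none.
Not in check and no legal moves → stalemate.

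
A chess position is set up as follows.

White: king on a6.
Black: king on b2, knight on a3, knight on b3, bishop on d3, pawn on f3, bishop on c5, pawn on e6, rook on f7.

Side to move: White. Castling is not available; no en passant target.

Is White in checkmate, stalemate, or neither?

White to move; white king on a6.
In check: yes, from the black bishop on d3.
King squares — a5: attacked by Nb3; b5: attacked by Na3; b6: attacked by Bc5; a7: attacked by Bc5; b7: attacked by Rf7.
Legal moves for White: none.
In check with no legal moves → checkmate.

checkmate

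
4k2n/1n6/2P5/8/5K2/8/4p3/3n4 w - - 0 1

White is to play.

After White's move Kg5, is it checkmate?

After Kg5: black king on e8; in check: no.
Black is not in check, so this cannot be checkmate.

no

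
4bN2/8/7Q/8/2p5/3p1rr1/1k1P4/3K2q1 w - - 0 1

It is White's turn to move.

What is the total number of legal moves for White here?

0

White to move; king on d1.
In check: yes, from the black queen on g1.
Legal moves: none.
Count: 0.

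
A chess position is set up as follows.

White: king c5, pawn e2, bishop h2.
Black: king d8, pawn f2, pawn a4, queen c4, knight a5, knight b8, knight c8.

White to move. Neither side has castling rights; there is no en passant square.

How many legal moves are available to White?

White to move; king on c5.
In check: yes, from the black queen on c4.
Legal moves: none.
Count: 0.

0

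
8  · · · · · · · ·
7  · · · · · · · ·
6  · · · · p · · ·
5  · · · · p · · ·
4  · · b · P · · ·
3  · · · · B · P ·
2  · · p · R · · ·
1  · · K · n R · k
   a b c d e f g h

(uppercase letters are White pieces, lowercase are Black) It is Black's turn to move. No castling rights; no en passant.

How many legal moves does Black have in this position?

0

Black to move; king on h1.
In check: yes, from the white rook on f1.
Legal moves: none.
Count: 0.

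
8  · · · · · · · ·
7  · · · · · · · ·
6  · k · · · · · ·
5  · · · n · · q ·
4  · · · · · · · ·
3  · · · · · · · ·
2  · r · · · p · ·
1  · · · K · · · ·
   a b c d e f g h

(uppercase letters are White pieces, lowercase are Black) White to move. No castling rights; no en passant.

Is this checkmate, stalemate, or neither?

stalemate

White to move; white king on d1.
In check: no.
King squares — c1: attacked by Qg5; e1: attacked by Pf2; c2: attacked by Rb2; d2: attacked by Rb2; e2: attacked by Rb2.
Legal moves for White: none.
Not in check and no legal moves → stalemate.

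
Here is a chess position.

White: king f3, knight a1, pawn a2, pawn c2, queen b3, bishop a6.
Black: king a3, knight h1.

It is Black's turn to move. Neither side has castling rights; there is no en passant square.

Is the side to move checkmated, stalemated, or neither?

checkmate

Black to move; black king on a3.
In check: yes, from the white queen on b3.
King squares — a2: attacked by Qb3; b2: attacked by Qb3; b3: attacked by Na1; a4: attacked by Qb3; b4: attacked by Qb3.
Legal moves for Black: none.
In check with no legal moves → checkmate.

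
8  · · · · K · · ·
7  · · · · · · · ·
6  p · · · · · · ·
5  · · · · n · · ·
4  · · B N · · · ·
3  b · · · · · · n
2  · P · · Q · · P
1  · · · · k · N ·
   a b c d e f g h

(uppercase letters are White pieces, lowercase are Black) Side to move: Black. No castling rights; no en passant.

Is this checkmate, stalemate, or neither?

Black to move; black king on e1.
In check: yes, from the white queen on e2.
King squares — d1: attacked by Qe2; f1: attacked by Qe2; d2: attacked by Qe2; e2: attacked by Ng1; f2: attacked by Qe2.
Legal moves for Black: none.
In check with no legal moves → checkmate.

checkmate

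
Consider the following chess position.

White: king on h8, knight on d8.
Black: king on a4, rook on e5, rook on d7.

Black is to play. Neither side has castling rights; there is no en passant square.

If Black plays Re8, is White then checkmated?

After Re8: white king on h8; in check: yes, from the black rook on e8.
King squares — g7: attacked by Rd7; h7: attacked by Rd7; g8: attacked by Re8.
White has no legal moves → checkmate.

yes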